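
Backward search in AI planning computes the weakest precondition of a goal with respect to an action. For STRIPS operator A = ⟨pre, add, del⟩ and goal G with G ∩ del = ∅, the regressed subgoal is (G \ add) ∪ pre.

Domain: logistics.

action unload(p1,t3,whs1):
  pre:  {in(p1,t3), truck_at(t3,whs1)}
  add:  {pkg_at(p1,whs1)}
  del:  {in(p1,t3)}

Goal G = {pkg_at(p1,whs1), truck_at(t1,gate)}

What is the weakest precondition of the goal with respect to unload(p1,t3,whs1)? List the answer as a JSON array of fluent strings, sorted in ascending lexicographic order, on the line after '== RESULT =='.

Compute (G \ add) ∪ pre:
  G ∩ del = {}  (empty — regression defined)
  G \ add = {pkg_at(p1,whs1), truck_at(t1,gate)} \ {pkg_at(p1,whs1)} = {truck_at(t1,gate)}
  ∪ pre   = {truck_at(t1,gate)} ∪ {in(p1,t3), truck_at(t3,whs1)}
          = {in(p1,t3), truck_at(t1,gate), truck_at(t3,whs1)}

== RESULT ==
["in(p1,t3)", "truck_at(t1,gate)", "truck_at(t3,whs1)"]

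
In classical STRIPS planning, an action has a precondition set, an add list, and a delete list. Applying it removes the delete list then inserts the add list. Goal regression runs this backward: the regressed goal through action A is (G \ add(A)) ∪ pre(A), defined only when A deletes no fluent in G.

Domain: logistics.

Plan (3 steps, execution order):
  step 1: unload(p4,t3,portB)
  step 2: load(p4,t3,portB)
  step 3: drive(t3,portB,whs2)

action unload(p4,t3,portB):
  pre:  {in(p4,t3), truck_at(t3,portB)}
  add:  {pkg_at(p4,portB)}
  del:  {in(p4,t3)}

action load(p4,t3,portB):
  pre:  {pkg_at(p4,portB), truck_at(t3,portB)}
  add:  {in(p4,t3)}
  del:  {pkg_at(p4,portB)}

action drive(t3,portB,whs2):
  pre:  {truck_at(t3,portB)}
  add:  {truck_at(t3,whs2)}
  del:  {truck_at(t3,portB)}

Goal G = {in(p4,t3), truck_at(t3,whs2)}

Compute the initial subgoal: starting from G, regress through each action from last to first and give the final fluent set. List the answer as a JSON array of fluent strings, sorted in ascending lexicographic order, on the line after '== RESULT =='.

Work backward from the goal:
  through step 3 (drive(t3,portB,whs2)): drop {truck_at(t3,whs2)}, keep {in(p4,t3)}, require {truck_at(t3,portB)}
    → {in(p4,t3), truck_at(t3,portB)}
  through step 2 (load(p4,t3,portB)): drop {in(p4,t3)}, keep {truck_at(t3,portB)}, require {pkg_at(p4,portB), truck_at(t3,portB)}
    → {pkg_at(p4,portB), truck_at(t3,portB)}
  through step 1 (unload(p4,t3,portB)): drop {pkg_at(p4,portB)}, keep {truck_at(t3,portB)}, require {in(p4,t3), truck_at(t3,portB)}
    → {in(p4,t3), truck_at(t3,portB)}

== RESULT ==
["in(p4,t3)", "truck_at(t3,portB)"]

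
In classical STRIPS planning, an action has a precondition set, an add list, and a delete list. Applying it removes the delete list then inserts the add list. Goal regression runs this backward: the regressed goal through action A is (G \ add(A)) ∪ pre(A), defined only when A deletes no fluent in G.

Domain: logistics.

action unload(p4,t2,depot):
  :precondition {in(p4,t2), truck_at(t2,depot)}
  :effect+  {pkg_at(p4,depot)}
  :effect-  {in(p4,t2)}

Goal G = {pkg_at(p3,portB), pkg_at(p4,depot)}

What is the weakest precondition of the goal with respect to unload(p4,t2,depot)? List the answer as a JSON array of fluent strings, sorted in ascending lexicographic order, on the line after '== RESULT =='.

Regress:
  G ∩ del = {}  (empty — regression defined)
  G \ add = {pkg_at(p3,portB), pkg_at(p4,depot)} \ {pkg_at(p4,depot)} = {pkg_at(p3,portB)}
  ∪ pre   = {pkg_at(p3,portB)} ∪ {in(p4,t2), truck_at(t2,depot)}
          = {in(p4,t2), pkg_at(p3,portB), truck_at(t2,depot)}

== RESULT ==
["in(p4,t2)", "pkg_at(p3,portB)", "truck_at(t2,depot)"]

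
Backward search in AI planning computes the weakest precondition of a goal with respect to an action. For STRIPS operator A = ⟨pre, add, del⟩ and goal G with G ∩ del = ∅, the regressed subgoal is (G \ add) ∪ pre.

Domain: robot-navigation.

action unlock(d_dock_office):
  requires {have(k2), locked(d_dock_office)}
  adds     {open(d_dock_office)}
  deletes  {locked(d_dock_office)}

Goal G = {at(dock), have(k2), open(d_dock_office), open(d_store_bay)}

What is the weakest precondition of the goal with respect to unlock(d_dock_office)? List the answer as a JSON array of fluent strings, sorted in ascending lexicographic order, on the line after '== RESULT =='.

Compute (G \ add) ∪ pre:
  G ∩ del = {}  (empty — regression defined)
  G \ add = {at(dock), have(k2), open(d_dock_office), open(d_store_bay)} \ {open(d_dock_office)} = {at(dock), have(k2), open(d_store_bay)}
  ∪ pre   = {at(dock), have(k2), open(d_store_bay)} ∪ {have(k2), locked(d_dock_office)}
          = {at(dock), have(k2), locked(d_dock_office), open(d_store_bay)}

== RESULT ==
["at(dock)", "have(k2)", "locked(d_dock_office)", "open(d_store_bay)"]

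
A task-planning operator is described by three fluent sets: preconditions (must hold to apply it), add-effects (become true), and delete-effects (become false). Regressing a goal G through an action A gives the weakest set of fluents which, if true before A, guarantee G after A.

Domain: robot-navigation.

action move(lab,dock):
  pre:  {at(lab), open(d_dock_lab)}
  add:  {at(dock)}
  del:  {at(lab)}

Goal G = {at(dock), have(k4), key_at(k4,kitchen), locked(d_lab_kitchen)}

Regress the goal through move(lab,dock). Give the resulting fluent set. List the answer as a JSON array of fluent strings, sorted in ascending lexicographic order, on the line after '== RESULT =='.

Compute (G \ add) ∪ pre:
  G ∩ del = {}  (empty — regression defined)
  G \ add = {at(dock), have(k4), key_at(k4,kitchen), locked(d_lab_kitchen)} \ {at(dock)} = {have(k4), key_at(k4,kitchen), locked(d_lab_kitchen)}
  ∪ pre   = {have(k4), key_at(k4,kitchen), locked(d_lab_kitchen)} ∪ {at(lab), open(d_dock_lab)}
          = {at(lab), have(k4), key_at(k4,kitchen), locked(d_lab_kitchen), open(d_dock_lab)}

== RESULT ==
["at(lab)", "have(k4)", "key_at(k4,kitchen)", "locked(d_lab_kitchen)", "open(d_dock_lab)"]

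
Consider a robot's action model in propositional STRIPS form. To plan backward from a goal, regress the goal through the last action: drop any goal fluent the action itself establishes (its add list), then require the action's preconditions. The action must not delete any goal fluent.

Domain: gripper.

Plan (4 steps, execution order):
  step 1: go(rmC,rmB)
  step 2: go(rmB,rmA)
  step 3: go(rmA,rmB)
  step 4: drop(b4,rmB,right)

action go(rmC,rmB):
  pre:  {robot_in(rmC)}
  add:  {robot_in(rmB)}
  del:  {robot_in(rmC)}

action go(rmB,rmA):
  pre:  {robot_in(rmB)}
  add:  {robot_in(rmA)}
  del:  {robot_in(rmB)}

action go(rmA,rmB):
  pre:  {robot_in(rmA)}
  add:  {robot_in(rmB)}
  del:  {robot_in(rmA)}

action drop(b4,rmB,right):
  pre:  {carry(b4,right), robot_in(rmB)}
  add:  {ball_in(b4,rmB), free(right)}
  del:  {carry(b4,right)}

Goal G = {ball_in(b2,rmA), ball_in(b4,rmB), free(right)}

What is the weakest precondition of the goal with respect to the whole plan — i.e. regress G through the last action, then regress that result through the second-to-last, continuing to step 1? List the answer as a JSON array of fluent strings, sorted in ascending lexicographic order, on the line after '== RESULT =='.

Regress step by step:
  through step 4 (drop(b4,rmB,right)): drop {ball_in(b4,rmB), free(right)}, keep {ball_in(b2,rmA)}, require {carry(b4,right), robot_in(rmB)}
    → {ball_in(b2,rmA), carry(b4,right), robot_in(rmB)}
  through step 3 (go(rmA,rmB)): drop {robot_in(rmB)}, keep {ball_in(b2,rmA), carry(b4,right)}, require {robot_in(rmA)}
    → {ball_in(b2,rmA), carry(b4,right), robot_in(rmA)}
  through step 2 (go(rmB,rmA)): drop {robot_in(rmA)}, keep {ball_in(b2,rmA), carry(b4,right)}, require {robot_in(rmB)}
    → {ball_in(b2,rmA), carry(b4,right), robot_in(rmB)}
  through step 1 (go(rmC,rmB)): drop {robot_in(rmB)}, keep {ball_in(b2,rmA), carry(b4,right)}, require {robot_in(rmC)}
    → {ball_in(b2,rmA), carry(b4,right), robot_in(rmC)}

== RESULT ==
["ball_in(b2,rmA)", "carry(b4,right)", "robot_in(rmC)"]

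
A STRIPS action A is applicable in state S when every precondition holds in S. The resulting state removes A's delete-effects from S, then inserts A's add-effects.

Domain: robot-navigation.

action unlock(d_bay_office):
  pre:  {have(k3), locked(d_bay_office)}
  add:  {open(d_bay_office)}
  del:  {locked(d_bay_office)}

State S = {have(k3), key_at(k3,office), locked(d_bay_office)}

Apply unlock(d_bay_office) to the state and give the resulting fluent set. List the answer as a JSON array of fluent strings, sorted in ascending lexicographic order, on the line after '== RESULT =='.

Compute (S \ del) ∪ add:
  pre ⊆ S: {have(k3), locked(d_bay_office)} ⊆ S  — applicable
  S \ del = {have(k3), key_at(k3,office)}
  ∪ add   = {have(k3), key_at(k3,office), open(d_bay_office)}

== RESULT ==
["have(k3)", "key_at(k3,office)", "open(d_bay_office)"]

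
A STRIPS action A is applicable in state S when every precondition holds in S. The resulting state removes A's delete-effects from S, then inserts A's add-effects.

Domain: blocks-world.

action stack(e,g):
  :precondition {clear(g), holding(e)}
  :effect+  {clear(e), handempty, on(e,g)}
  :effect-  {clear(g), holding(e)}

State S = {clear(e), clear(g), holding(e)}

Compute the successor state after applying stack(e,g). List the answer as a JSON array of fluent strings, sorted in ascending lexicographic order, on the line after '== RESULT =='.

Compute (S \ del) ∪ add:
  pre ⊆ S: {clear(g), holding(e)} ⊆ S  — applicable
  S \ del = {clear(e)}
  ∪ add   = {clear(e), handempty, on(e,g)}

== RESULT ==
["clear(e)", "handempty", "on(e,g)"]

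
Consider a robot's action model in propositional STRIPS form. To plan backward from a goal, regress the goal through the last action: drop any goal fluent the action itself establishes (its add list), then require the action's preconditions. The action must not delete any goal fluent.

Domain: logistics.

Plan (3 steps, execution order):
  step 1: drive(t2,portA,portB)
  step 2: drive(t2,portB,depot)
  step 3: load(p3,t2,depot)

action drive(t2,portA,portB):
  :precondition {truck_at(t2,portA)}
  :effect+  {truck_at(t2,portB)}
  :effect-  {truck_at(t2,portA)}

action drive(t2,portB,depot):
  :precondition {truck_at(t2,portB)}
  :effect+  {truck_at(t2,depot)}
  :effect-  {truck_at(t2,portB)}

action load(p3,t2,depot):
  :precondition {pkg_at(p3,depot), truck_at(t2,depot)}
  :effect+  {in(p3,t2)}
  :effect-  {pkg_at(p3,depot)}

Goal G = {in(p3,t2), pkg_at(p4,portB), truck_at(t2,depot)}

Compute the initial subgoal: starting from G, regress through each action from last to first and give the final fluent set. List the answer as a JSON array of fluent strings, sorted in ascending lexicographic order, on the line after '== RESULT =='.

Work backward from the goal:
  through step 3 (load(p3,t2,depot)): drop {in(p3,t2)}, keep {pkg_at(p4,portB), truck_at(t2,depot)}, require {pkg_at(p3,depot), truck_at(t2,depot)}
    → {pkg_at(p3,depot), pkg_at(p4,portB), truck_at(t2,depot)}
  through step 2 (drive(t2,portB,depot)): drop {truck_at(t2,depot)}, keep {pkg_at(p3,depot), pkg_at(p4,portB)}, require {truck_at(t2,portB)}
    → {pkg_at(p3,depot), pkg_at(p4,portB), truck_at(t2,portB)}
  through step 1 (drive(t2,portA,portB)): drop {truck_at(t2,portB)}, keep {pkg_at(p3,depot), pkg_at(p4,portB)}, require {truck_at(t2,portA)}
    → {pkg_at(p3,depot), pkg_at(p4,portB), truck_at(t2,portA)}

== RESULT ==
["pkg_at(p3,depot)", "pkg_at(p4,portB)", "truck_at(t2,portA)"]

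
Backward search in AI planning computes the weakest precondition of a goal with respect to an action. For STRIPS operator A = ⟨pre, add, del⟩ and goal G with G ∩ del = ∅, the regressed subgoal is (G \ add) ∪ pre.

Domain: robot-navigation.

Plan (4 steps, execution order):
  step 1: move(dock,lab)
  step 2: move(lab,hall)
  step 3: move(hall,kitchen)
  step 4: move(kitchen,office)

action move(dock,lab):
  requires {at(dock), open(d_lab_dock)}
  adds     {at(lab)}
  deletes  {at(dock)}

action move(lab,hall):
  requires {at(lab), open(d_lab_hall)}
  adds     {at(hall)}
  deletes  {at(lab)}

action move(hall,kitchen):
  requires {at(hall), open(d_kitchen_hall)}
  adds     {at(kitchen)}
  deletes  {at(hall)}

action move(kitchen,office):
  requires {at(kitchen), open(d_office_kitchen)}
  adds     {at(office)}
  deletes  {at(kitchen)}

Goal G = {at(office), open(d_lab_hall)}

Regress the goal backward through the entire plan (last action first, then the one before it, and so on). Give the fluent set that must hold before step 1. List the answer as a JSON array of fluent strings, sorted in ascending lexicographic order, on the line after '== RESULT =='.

Regress step by step:
  through step 4 (move(kitchen,office)): drop {at(office)}, keep {open(d_lab_hall)}, require {at(kitchen), open(d_office_kitchen)}
    → {at(kitchen), open(d_lab_hall), open(d_office_kitchen)}
  through step 3 (move(hall,kitchen)): drop {at(kitchen)}, keep {open(d_lab_hall), open(d_office_kitchen)}, require {at(hall), open(d_kitchen_hall)}
    → {at(hall), open(d_kitchen_hall), open(d_lab_hall), open(d_office_kitchen)}
  through step 2 (move(lab,hall)): drop {at(hall)}, keep {open(d_kitchen_hall), open(d_lab_hall), open(d_office_kitchen)}, require {at(lab), open(d_lab_hall)}
    → {at(lab), open(d_kitchen_hall), open(d_lab_hall), open(d_office_kitchen)}
  through step 1 (move(dock,lab)): drop {at(lab)}, keep {open(d_kitchen_hall), open(d_lab_hall), open(d_office_kitchen)}, require {at(dock), open(d_lab_dock)}
    → {at(dock), open(d_kitchen_hall), open(d_lab_dock), open(d_lab_hall), open(d_office_kitchen)}

== RESULT ==
["at(dock)", "open(d_kitchen_hall)", "open(d_lab_dock)", "open(d_lab_hall)", "open(d_office_kitchen)"]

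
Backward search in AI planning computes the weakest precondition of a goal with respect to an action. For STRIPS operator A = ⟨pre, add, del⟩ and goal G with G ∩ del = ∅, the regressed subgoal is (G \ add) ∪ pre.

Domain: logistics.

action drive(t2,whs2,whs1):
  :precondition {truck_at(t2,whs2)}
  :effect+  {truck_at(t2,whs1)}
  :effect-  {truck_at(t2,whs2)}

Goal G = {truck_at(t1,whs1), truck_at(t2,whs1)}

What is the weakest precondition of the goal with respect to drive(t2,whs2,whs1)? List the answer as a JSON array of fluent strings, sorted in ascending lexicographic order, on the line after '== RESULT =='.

Regress:
  G ∩ del = {}  (empty — regression defined)
  G \ add = {truck_at(t1,whs1), truck_at(t2,whs1)} \ {truck_at(t2,whs1)} = {truck_at(t1,whs1)}
  ∪ pre   = {truck_at(t1,whs1)} ∪ {truck_at(t2,whs2)}
          = {truck_at(t1,whs1), truck_at(t2,whs2)}

== RESULT ==
["truck_at(t1,whs1)", "truck_at(t2,whs2)"]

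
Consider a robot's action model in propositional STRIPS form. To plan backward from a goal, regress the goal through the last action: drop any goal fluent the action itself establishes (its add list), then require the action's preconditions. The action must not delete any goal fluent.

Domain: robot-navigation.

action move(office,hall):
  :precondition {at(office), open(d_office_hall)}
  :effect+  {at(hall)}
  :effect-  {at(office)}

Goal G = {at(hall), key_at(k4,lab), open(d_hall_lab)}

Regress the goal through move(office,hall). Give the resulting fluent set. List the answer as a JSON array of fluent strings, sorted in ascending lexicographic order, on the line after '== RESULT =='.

Compute (G \ add) ∪ pre:
  G ∩ del = {}  (empty — regression defined)
  G \ add = {at(hall), key_at(k4,lab), open(d_hall_lab)} \ {at(hall)} = {key_at(k4,lab), open(d_hall_lab)}
  ∪ pre   = {key_at(k4,lab), open(d_hall_lab)} ∪ {at(office), open(d_office_hall)}
          = {at(office), key_at(k4,lab), open(d_hall_lab), open(d_office_hall)}

== RESULT ==
["at(office)", "key_at(k4,lab)", "open(d_hall_lab)", "open(d_office_hall)"]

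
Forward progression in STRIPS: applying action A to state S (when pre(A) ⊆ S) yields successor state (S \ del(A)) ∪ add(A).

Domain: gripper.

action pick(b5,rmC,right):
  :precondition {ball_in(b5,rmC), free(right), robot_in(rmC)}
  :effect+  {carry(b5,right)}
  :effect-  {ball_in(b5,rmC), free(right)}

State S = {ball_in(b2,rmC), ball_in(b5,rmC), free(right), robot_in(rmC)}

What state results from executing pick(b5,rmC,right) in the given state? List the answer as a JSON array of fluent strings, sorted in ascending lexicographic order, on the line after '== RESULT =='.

Progress:
  pre ⊆ S: {ball_in(b5,rmC), free(right), robot_in(rmC)} ⊆ S  — applicable
  S \ del = {ball_in(b2,rmC), robot_in(rmC)}
  ∪ add   = {ball_in(b2,rmC), carry(b5,right), robot_in(rmC)}

== RESULT ==
["ball_in(b2,rmC)", "carry(b5,right)", "robot_in(rmC)"]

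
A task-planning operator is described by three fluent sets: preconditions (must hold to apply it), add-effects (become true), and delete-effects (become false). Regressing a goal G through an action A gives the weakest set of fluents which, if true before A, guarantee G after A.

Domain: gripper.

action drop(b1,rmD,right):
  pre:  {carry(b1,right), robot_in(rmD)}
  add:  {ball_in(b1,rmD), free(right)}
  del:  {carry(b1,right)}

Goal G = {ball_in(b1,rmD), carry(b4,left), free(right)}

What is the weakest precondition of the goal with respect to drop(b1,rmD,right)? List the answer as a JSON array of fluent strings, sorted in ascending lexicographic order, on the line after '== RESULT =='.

Compute (G \ add) ∪ pre:
  G ∩ del = {}  (empty — regression defined)
  G \ add = {ball_in(b1,rmD), carry(b4,left), free(right)} \ {ball_in(b1,rmD), free(right)} = {carry(b4,left)}
  ∪ pre   = {carry(b4,left)} ∪ {carry(b1,right), robot_in(rmD)}
          = {carry(b1,right), carry(b4,left), robot_in(rmD)}

== RESULT ==
["carry(b1,right)", "carry(b4,left)", "robot_in(rmD)"]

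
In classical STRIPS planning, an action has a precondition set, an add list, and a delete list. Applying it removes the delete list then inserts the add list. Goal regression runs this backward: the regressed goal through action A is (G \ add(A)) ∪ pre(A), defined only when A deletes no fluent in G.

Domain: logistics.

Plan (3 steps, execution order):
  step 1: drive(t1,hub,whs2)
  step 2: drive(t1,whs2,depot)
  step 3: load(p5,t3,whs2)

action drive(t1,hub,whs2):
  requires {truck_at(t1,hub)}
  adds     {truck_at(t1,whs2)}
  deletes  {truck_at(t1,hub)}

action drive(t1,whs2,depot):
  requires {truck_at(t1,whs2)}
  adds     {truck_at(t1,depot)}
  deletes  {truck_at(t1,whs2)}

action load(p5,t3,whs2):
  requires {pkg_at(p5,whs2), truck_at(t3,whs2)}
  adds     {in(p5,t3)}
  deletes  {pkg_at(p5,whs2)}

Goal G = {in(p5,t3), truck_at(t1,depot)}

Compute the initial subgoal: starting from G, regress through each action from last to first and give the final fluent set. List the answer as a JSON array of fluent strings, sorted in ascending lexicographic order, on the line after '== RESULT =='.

Regress step by step:
  through step 3 (load(p5,t3,whs2)): drop {in(p5,t3)}, keep {truck_at(t1,depot)}, require {pkg_at(p5,whs2), truck_at(t3,whs2)}
    → {pkg_at(p5,whs2), truck_at(t1,depot), truck_at(t3,whs2)}
  through step 2 (drive(t1,whs2,depot)): drop {truck_at(t1,depot)}, keep {pkg_at(p5,whs2), truck_at(t3,whs2)}, require {truck_at(t1,whs2)}
    → {pkg_at(p5,whs2), truck_at(t1,whs2), truck_at(t3,whs2)}
  through step 1 (drive(t1,hub,whs2)): drop {truck_at(t1,whs2)}, keep {pkg_at(p5,whs2), truck_at(t3,whs2)}, require {truck_at(t1,hub)}
    → {pkg_at(p5,whs2), truck_at(t1,hub), truck_at(t3,whs2)}

== RESULT ==
["pkg_at(p5,whs2)", "truck_at(t1,hub)", "truck_at(t3,whs2)"]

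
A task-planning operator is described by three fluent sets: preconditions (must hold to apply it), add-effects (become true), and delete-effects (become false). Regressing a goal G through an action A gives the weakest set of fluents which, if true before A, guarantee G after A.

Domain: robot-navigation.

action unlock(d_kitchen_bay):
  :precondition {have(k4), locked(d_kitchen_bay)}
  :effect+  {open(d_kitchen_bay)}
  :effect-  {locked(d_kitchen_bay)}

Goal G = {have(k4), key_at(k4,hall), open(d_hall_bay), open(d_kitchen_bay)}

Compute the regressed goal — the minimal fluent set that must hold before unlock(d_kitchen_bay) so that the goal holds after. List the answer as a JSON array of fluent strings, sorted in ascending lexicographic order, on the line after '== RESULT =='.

Compute (G \ add) ∪ pre:
  G ∩ del = {}  (empty — regression defined)
  G \ add = {have(k4), key_at(k4,hall), open(d_hall_bay), open(d_kitchen_bay)} \ {open(d_kitchen_bay)} = {have(k4), key_at(k4,hall), open(d_hall_bay)}
  ∪ pre   = {have(k4), key_at(k4,hall), open(d_hall_bay)} ∪ {have(k4), locked(d_kitchen_bay)}
          = {have(k4), key_at(k4,hall), locked(d_kitchen_bay), open(d_hall_bay)}

== RESULT ==
["have(k4)", "key_at(k4,hall)", "locked(d_kitchen_bay)", "open(d_hall_bay)"]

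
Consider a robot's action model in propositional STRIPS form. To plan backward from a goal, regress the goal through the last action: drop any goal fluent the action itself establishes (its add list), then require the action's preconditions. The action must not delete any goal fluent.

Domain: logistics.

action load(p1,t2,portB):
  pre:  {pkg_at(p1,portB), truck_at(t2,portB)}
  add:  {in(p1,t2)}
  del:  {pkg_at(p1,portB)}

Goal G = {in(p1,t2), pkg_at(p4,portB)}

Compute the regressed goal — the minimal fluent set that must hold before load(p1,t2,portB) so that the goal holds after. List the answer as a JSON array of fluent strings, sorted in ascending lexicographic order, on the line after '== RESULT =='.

Compute (G \ add) ∪ pre:
  G ∩ del = {}  (empty — regression defined)
  G \ add = {in(p1,t2), pkg_at(p4,portB)} \ {in(p1,t2)} = {pkg_at(p4,portB)}
  ∪ pre   = {pkg_at(p4,portB)} ∪ {pkg_at(p1,portB), truck_at(t2,portB)}
          = {pkg_at(p1,portB), pkg_at(p4,portB), truck_at(t2,portB)}

== RESULT ==
["pkg_at(p1,portB)", "pkg_at(p4,portB)", "truck_at(t2,portB)"]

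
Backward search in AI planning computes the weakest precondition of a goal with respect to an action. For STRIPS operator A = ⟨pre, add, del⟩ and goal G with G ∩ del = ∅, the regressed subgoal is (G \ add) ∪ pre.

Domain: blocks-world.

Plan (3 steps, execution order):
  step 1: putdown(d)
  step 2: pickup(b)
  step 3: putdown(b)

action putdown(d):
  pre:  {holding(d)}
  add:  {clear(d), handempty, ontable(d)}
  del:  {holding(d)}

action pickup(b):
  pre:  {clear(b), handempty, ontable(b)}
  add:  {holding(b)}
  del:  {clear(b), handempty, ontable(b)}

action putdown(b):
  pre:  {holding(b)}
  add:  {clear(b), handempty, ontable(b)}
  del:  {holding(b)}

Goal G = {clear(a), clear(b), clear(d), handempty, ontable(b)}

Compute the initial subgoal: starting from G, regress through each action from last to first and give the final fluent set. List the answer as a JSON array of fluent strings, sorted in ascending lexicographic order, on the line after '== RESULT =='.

Work backward from the goal:
  through step 3 (putdown(b)): drop {clear(b), handempty, ontable(b)}, keep {clear(a), clear(d)}, require {holding(b)}
    → {clear(a), clear(d), holding(b)}
  through step 2 (pickup(b)): drop {holding(b)}, keep {clear(a), clear(d)}, require {clear(b), handempty, ontable(b)}
    → {clear(a), clear(b), clear(d), handempty, ontable(b)}
  through step 1 (putdown(d)): drop {clear(d), handempty}, keep {clear(a), clear(b), ontable(b)}, require {holding(d)}
    → {clear(a), clear(b), holding(d), ontable(b)}

== RESULT ==
["clear(a)", "clear(b)", "holding(d)", "ontable(b)"]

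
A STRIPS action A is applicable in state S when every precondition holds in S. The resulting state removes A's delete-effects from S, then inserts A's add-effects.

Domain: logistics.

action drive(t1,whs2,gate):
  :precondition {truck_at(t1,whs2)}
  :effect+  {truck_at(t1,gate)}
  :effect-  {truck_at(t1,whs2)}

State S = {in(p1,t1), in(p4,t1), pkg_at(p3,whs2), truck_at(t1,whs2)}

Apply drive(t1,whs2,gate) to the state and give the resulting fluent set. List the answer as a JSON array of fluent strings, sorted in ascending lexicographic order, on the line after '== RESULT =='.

Compute (S \ del) ∪ add:
  pre ⊆ S: {truck_at(t1,whs2)} ⊆ S  — applicable
  S \ del = {in(p1,t1), in(p4,t1), pkg_at(p3,whs2)}
  ∪ add   = {in(p1,t1), in(p4,t1), pkg_at(p3,whs2), truck_at(t1,gate)}

== RESULT ==
["in(p1,t1)", "in(p4,t1)", "pkg_at(p3,whs2)", "truck_at(t1,gate)"]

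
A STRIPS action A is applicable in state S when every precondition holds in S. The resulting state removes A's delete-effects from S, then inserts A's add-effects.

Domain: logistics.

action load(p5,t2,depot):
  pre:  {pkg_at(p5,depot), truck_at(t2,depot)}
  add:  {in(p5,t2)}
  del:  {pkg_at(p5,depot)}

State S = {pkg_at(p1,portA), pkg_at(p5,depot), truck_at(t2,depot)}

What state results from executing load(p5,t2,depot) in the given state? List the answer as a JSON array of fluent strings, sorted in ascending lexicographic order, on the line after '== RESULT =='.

Compute (S \ del) ∪ add:
  pre ⊆ S: {pkg_at(p5,depot), truck_at(t2,depot)} ⊆ S  — applicable
  S \ del = {pkg_at(p1,portA), truck_at(t2,depot)}
  ∪ add   = {in(p5,t2), pkg_at(p1,portA), truck_at(t2,depot)}

== RESULT ==
["in(p5,t2)", "pkg_at(p1,portA)", "truck_at(t2,depot)"]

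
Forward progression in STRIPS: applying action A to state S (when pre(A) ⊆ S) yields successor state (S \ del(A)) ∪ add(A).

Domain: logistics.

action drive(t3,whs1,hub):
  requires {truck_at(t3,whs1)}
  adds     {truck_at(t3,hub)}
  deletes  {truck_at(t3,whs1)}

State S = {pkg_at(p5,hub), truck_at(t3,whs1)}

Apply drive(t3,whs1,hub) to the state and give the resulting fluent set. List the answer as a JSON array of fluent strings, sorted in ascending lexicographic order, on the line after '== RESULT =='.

Progress:
  pre ⊆ S: {truck_at(t3,whs1)} ⊆ S  — applicable
  S \ del = {pkg_at(p5,hub)}
  ∪ add   = {pkg_at(p5,hub), truck_at(t3,hub)}

== RESULT ==
["pkg_at(p5,hub)", "truck_at(t3,hub)"]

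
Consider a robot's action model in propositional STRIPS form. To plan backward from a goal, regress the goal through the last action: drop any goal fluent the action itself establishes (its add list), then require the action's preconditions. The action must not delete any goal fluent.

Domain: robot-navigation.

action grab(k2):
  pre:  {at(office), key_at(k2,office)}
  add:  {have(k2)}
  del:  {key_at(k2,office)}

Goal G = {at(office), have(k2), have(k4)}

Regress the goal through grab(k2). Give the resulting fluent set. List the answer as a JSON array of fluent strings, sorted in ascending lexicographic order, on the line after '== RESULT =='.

Regress:
  G ∩ del = {}  (empty — regression defined)
  G \ add = {at(office), have(k2), have(k4)} \ {have(k2)} = {at(office), have(k4)}
  ∪ pre   = {at(office), have(k4)} ∪ {at(office), key_at(k2,office)}
          = {at(office), have(k4), key_at(k2,office)}

== RESULT ==
["at(office)", "have(k4)", "key_at(k2,office)"]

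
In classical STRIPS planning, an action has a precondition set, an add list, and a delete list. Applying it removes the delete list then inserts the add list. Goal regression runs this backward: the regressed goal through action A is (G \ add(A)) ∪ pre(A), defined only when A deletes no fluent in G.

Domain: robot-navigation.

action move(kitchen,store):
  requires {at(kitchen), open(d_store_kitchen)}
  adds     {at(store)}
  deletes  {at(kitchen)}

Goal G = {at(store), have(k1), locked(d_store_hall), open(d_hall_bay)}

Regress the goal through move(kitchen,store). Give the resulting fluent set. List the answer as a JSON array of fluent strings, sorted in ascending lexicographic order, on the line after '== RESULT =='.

Regress:
  G ∩ del = {}  (empty — regression defined)
  G \ add = {at(store), have(k1), locked(d_store_hall), open(d_hall_bay)} \ {at(store)} = {have(k1), locked(d_store_hall), open(d_hall_bay)}
  ∪ pre   = {have(k1), locked(d_store_hall), open(d_hall_bay)} ∪ {at(kitchen), open(d_store_kitchen)}
          = {at(kitchen), have(k1), locked(d_store_hall), open(d_hall_bay), open(d_store_kitchen)}

== RESULT ==
["at(kitchen)", "have(k1)", "locked(d_store_hall)", "open(d_hall_bay)", "open(d_store_kitchen)"]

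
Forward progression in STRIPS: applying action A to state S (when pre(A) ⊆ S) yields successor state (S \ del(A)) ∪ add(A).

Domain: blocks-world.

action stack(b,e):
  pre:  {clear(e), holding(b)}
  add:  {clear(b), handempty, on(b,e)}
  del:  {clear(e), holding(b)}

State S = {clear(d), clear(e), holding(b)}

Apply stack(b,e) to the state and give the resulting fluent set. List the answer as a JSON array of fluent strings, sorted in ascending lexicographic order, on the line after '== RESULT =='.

Compute (S \ del) ∪ add:
  pre ⊆ S: {clear(e), holding(b)} ⊆ S  — applicable
  S \ del = {clear(d)}
  ∪ add   = {clear(b), clear(d), handempty, on(b,e)}

== RESULT ==
["clear(b)", "clear(d)", "handempty", "on(b,e)"]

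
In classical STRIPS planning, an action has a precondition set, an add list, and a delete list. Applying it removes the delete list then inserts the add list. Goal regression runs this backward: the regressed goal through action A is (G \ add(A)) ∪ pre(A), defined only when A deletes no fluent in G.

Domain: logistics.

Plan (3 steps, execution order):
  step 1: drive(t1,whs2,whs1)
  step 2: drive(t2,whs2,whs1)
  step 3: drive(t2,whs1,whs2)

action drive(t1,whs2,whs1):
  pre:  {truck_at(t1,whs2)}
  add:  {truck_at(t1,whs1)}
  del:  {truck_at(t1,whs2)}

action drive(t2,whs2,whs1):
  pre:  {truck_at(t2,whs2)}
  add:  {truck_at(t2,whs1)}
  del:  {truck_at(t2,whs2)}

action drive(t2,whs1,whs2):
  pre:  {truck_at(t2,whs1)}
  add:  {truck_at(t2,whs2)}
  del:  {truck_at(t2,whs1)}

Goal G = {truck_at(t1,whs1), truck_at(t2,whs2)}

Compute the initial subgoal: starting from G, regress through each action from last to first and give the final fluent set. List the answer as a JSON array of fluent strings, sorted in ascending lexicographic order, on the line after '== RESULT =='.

Regress step by step:
  through step 3 (drive(t2,whs1,whs2)): drop {truck_at(t2,whs2)}, keep {truck_at(t1,whs1)}, require {truck_at(t2,whs1)}
    → {truck_at(t1,whs1), truck_at(t2,whs1)}
  through step 2 (drive(t2,whs2,whs1)): drop {truck_at(t2,whs1)}, keep {truck_at(t1,whs1)}, require {truck_at(t2,whs2)}
    → {truck_at(t1,whs1), truck_at(t2,whs2)}
  through step 1 (drive(t1,whs2,whs1)): drop {truck_at(t1,whs1)}, keep {truck_at(t2,whs2)}, require {truck_at(t1,whs2)}
    → {truck_at(t1,whs2), truck_at(t2,whs2)}

== RESULT ==
["truck_at(t1,whs2)", "truck_at(t2,whs2)"]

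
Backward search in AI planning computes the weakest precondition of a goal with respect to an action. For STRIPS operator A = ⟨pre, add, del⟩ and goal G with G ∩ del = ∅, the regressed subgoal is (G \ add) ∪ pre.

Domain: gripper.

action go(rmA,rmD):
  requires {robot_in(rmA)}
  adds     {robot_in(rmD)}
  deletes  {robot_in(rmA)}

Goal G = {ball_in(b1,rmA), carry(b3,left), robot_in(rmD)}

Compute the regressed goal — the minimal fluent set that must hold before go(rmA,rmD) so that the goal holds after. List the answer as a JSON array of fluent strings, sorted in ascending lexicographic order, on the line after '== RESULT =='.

Compute (G \ add) ∪ pre:
  G ∩ del = {}  (empty — regression defined)
  G \ add = {ball_in(b1,rmA), carry(b3,left), robot_in(rmD)} \ {robot_in(rmD)} = {ball_in(b1,rmA), carry(b3,left)}
  ∪ pre   = {ball_in(b1,rmA), carry(b3,left)} ∪ {robot_in(rmA)}
          = {ball_in(b1,rmA), carry(b3,left), robot_in(rmA)}

== RESULT ==
["ball_in(b1,rmA)", "carry(b3,left)", "robot_in(rmA)"]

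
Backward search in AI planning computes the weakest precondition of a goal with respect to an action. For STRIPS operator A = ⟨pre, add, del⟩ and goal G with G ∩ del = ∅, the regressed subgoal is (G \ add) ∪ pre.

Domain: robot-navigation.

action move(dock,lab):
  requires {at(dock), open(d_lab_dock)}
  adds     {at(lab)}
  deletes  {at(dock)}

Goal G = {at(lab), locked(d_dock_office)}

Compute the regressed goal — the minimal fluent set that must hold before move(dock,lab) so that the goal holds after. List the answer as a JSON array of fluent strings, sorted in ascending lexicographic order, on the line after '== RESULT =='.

Compute (G \ add) ∪ pre:
  G ∩ del = {}  (empty — regression defined)
  G \ add = {at(lab), locked(d_dock_office)} \ {at(lab)} = {locked(d_dock_office)}
  ∪ pre   = {locked(d_dock_office)} ∪ {at(dock), open(d_lab_dock)}
          = {at(dock), locked(d_dock_office), open(d_lab_dock)}

== RESULT ==
["at(dock)", "locked(d_dock_office)", "open(d_lab_dock)"]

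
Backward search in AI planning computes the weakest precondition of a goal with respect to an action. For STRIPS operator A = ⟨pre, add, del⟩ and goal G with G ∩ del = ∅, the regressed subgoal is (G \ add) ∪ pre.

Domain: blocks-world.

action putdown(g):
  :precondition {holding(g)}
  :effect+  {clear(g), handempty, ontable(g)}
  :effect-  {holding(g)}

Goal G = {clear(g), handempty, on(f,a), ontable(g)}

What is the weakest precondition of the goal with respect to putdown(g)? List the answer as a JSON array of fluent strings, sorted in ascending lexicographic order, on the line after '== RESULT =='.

Compute (G \ add) ∪ pre:
  G ∩ del = {}  (empty — regression defined)
  G \ add = {clear(g), handempty, on(f,a), ontable(g)} \ {clear(g), handempty, ontable(g)} = {on(f,a)}
  ∪ pre   = {on(f,a)} ∪ {holding(g)}
          = {holding(g), on(f,a)}

== RESULT ==
["holding(g)", "on(f,a)"]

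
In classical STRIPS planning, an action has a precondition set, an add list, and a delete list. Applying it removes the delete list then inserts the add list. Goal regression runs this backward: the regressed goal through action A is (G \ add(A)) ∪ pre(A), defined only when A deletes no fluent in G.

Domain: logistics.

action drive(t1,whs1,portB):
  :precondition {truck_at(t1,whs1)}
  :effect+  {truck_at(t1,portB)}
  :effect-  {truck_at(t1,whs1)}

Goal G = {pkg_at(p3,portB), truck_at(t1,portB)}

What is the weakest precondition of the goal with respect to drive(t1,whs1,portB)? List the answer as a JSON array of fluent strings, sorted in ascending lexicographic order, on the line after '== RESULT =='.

Compute (G \ add) ∪ pre:
  G ∩ del = {}  (empty — regression defined)
  G \ add = {pkg_at(p3,portB), truck_at(t1,portB)} \ {truck_at(t1,portB)} = {pkg_at(p3,portB)}
  ∪ pre   = {pkg_at(p3,portB)} ∪ {truck_at(t1,whs1)}
          = {pkg_at(p3,portB), truck_at(t1,whs1)}

== RESULT ==
["pkg_at(p3,portB)", "truck_at(t1,whs1)"]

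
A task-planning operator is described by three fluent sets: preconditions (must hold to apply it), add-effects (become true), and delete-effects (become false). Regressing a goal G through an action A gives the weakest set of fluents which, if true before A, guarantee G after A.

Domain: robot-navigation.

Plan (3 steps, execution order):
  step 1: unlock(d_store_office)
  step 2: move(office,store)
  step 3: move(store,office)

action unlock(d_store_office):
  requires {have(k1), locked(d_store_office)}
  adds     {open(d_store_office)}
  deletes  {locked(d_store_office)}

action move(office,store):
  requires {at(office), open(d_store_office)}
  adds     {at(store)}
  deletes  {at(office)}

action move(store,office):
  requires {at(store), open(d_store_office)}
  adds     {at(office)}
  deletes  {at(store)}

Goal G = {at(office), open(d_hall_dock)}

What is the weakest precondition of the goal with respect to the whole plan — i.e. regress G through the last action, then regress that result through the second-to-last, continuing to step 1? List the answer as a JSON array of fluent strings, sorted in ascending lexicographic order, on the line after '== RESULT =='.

Work backward from the goal:
  through step 3 (move(store,office)): drop {at(office)}, keep {open(d_hall_dock)}, require {at(store), open(d_store_office)}
    → {at(store), open(d_hall_dock), open(d_store_office)}
  through step 2 (move(office,store)): drop {at(store)}, keep {open(d_hall_dock), open(d_store_office)}, require {at(office), open(d_store_office)}
    → {at(office), open(d_hall_dock), open(d_store_office)}
  through step 1 (unlock(d_store_office)): drop {open(d_store_office)}, keep {at(office), open(d_hall_dock)}, require {have(k1), locked(d_store_office)}
    → {at(office), have(k1), locked(d_store_office), open(d_hall_dock)}

== RESULT ==
["at(office)", "have(k1)", "locked(d_store_office)", "open(d_hall_dock)"]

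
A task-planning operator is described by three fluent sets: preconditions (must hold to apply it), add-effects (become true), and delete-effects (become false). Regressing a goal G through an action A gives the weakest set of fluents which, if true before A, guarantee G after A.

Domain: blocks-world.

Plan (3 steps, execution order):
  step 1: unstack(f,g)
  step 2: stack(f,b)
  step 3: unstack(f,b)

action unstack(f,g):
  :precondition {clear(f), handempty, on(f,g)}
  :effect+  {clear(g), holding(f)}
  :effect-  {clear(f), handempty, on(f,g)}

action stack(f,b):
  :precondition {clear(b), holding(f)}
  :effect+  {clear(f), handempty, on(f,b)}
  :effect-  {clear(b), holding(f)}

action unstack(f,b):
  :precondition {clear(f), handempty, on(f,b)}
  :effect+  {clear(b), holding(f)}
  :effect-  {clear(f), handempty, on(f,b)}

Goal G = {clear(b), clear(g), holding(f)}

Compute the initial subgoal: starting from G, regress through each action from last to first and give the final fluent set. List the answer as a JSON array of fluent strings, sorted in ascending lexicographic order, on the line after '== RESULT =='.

Regress step by step:
  through step 3 (unstack(f,b)): drop {clear(b), holding(f)}, keep {clear(g)}, require {clear(f), handempty, on(f,b)}
    → {clear(f), clear(g), handempty, on(f,b)}
  through step 2 (stack(f,b)): drop {clear(f), handempty, on(f,b)}, keep {clear(g)}, require {clear(b), holding(f)}
    → {clear(b), clear(g), holding(f)}
  through step 1 (unstack(f,g)): drop {clear(g), holding(f)}, keep {clear(b)}, require {clear(f), handempty, on(f,g)}
    → {clear(b), clear(f), handempty, on(f,g)}

== RESULT ==
["clear(b)", "clear(f)", "handempty", "on(f,g)"]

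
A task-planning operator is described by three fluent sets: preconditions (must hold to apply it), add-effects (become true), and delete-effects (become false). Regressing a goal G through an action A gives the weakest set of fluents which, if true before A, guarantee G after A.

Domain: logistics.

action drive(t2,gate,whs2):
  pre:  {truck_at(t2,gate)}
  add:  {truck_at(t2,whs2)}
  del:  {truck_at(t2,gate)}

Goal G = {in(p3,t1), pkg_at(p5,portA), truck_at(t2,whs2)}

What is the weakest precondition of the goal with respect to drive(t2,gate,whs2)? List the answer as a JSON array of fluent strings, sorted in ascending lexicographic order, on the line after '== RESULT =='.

Regress:
  G ∩ del = {}  (empty — regression defined)
  G \ add = {in(p3,t1), pkg_at(p5,portA), truck_at(t2,whs2)} \ {truck_at(t2,whs2)} = {in(p3,t1), pkg_at(p5,portA)}
  ∪ pre   = {in(p3,t1), pkg_at(p5,portA)} ∪ {truck_at(t2,gate)}
          = {in(p3,t1), pkg_at(p5,portA), truck_at(t2,gate)}

== RESULT ==
["in(p3,t1)", "pkg_at(p5,portA)", "truck_at(t2,gate)"]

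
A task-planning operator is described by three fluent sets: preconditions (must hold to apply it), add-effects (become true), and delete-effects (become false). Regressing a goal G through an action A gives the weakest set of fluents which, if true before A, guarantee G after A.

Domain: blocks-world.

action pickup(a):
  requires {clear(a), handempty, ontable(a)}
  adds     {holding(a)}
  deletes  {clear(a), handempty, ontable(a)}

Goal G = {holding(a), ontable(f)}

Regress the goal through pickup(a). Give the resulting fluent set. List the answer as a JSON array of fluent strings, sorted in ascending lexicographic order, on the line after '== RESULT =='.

Regress:
  G ∩ del = {}  (empty — regression defined)
  G \ add = {holding(a), ontable(f)} \ {holding(a)} = {ontable(f)}
  ∪ pre   = {ontable(f)} ∪ {clear(a), handempty, ontable(a)}
          = {clear(a), handempty, ontable(a), ontable(f)}

== RESULT ==
["clear(a)", "handempty", "ontable(a)", "ontable(f)"]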